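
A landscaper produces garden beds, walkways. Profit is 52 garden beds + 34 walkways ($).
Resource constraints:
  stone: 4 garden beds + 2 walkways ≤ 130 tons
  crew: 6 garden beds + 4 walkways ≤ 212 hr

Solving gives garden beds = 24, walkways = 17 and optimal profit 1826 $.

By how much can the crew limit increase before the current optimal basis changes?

Binding constraints: stone, crew. The basis is B = [[4,2],[6,4]] with det 4.
Per unit increase in crew, x* moves by d = (-0.5, 1).
The basis stays optimal until garden beds reaches 0; allowable increase = 48 hr.

48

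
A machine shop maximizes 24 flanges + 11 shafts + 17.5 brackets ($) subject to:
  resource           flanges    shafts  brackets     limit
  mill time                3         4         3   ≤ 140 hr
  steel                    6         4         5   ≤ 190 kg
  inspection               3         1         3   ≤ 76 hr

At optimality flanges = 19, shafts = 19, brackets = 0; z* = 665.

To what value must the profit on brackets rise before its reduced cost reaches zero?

At the optimum: mill time uses 133 of 140 (slack = 7); steel uses 190 of 190 (binding); inspection uses 76 of 76 (binding).
Slack constraints have shadow price 0 (complementary slackness).
The binding rows give the dual system: 6·y_steel + 3·y_inspection = 24 and 4·y_steel + 1·y_inspection = 11.
Solving: y_steel = 1.5, y_inspection = 5.
brackets enters the basis when its profit ≥ yᵀa₃ = 1.5·5 + 5·3 = 22.5.

22.5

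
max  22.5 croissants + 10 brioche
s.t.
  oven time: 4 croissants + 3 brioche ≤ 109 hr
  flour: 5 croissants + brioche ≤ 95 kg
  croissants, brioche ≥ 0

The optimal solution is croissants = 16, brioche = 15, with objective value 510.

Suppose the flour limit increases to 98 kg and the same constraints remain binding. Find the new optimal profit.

At the optimum: oven time uses 109 of 109 (binding); flour uses 95 of 95 (binding).
The binding rows give the dual system: 4·y_oven time + 5·y_flour = 22.5 and 3·y_oven time + 1·y_flour = 10.
This yields shadow prices y_oven time = 2.5, y_flour = 2.5.
Δz = y_flour·Δb = 2.5 × (3) = 7.5, so new z* = 510 + 7.5 = 517.5.

517.5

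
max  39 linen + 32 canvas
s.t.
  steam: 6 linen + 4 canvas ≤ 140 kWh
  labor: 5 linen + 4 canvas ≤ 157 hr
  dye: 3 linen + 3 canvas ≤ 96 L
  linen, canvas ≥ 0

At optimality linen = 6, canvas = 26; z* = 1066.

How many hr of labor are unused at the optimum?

23

labor used = 5·6 + 4·26 = 134; slack = 157 − 134 = 23.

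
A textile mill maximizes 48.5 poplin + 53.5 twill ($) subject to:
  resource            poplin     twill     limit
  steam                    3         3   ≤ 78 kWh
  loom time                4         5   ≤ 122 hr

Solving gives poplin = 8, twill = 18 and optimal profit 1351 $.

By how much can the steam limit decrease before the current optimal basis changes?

Binding constraints: steam, loom time. The basis is B = [[3,3],[4,5]] with det 3.
Per unit decrease in steam, x* moves by d = (-1.6667, 1.3333).
The basis stays optimal until poplin reaches 0; allowable decrease = 4.8 kWh.

4.8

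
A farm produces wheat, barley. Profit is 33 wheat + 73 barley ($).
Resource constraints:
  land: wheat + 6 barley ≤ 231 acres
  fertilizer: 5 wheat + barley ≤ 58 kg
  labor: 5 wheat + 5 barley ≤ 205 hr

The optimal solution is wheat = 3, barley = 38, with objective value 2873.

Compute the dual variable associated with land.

8

Check each constraint at x*: land 231/231 (tight); fertilizer 53/58 (slack 5); labor 205/205 (tight).
By complementary slackness, y = 0 for the non-binding constraint.
Dual feasibility on the basic columns requires 1·y_land + 5·y_labor = 33, 6·y_land + 5·y_labor = 73.
This yields shadow prices y_land = 8, y_labor = 5.
Shadow price of land = 8.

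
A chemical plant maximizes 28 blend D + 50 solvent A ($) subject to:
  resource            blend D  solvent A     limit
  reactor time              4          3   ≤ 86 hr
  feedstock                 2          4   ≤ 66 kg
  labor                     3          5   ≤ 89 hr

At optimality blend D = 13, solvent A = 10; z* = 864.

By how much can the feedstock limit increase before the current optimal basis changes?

5.2

Binding constraints: feedstock, labor. The basis is B = [[2,4],[3,5]] with det -2.
Per unit increase in feedstock, x* moves by d = (-2.5, 1.5).
The basis stays optimal until blend D reaches 0; allowable increase = 5.2 kg.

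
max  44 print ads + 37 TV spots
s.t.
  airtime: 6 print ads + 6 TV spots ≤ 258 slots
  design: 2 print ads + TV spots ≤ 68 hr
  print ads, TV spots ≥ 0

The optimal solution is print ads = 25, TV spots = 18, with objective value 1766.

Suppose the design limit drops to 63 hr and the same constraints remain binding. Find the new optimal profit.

1731

Both airtime and design are binding at x*.
The binding rows give the dual system: 6·y_airtime + 2·y_design = 44 and 6·y_airtime + 1·y_design = 37.
This yields shadow prices y_airtime = 5, y_design = 7.
Δz = y_design·Δb = 7 × (-5) = -35, so new z* = 1766 − 35 = 1731.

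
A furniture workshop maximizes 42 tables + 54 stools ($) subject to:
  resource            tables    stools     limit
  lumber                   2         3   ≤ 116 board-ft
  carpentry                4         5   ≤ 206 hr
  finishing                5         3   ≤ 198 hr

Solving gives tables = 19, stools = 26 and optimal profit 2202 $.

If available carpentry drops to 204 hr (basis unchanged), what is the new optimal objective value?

2184

At the optimum: lumber uses 116 of 116 (binding); carpentry uses 206 of 206 (binding); finishing uses 173 of 198 (slack = 25).
Slack constraints have shadow price 0 (complementary slackness).
From A_Bᵀ y = c: 2·y_lumber + 4·y_carpentry = 42; 3·y_lumber + 5·y_carpentry = 54.
This yields shadow prices y_lumber = 3, y_carpentry = 9.
Δz = y_carpentry·Δb = 9 × (-2) = -18, so new z* = 2202 − 18 = 2184.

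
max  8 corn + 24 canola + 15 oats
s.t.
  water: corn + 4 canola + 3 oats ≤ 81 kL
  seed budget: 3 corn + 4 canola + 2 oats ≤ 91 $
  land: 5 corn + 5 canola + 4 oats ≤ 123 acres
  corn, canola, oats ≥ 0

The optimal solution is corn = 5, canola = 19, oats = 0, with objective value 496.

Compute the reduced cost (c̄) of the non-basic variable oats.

Binding: water and seed budget. Non-binding: land (3 unused).
Since land is not tight, its dual is 0.
The binding rows give the dual system: 1·y_water + 3·y_seed budget = 8 and 4·y_water + 4·y_seed budget = 24.
This yields shadow prices y_water = 5, y_seed budget = 1.
Reduced cost of oats: c₃ − yᵀa₃ = 15 − (5·3 + 1·2) = 15 − 17 = -2.

-2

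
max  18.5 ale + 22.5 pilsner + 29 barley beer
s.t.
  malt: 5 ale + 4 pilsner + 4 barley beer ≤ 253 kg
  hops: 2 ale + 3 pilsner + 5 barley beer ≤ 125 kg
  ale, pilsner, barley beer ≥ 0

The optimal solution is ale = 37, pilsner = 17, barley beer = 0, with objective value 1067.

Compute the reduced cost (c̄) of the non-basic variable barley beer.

-4.5

At the optimum: malt uses 253 of 253 (binding); hops uses 125 of 125 (binding).
From A_Bᵀ y = c: 5·y_malt + 2·y_hops = 18.5; 4·y_malt + 3·y_hops = 22.5.
This yields shadow prices y_malt = 1.5, y_hops = 5.5.
Reduced cost of barley beer: c₃ − yᵀa₃ = 29 − (1.5·4 + 5.5·5) = 29 − 33.5 = -4.5.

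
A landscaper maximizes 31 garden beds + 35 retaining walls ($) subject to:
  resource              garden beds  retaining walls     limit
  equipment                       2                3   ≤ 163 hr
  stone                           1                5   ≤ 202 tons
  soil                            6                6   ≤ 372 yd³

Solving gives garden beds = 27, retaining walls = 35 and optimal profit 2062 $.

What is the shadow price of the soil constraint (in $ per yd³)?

5

Binding: stone and soil. Non-binding: equipment (4 unused).
Since equipment is not tight, its dual is 0.
From A_Bᵀ y = c: 1·y_stone + 6·y_soil = 31; 5·y_stone + 6·y_soil = 35.
Solving: y_stone = 1, y_soil = 5.
Shadow price of soil = 5.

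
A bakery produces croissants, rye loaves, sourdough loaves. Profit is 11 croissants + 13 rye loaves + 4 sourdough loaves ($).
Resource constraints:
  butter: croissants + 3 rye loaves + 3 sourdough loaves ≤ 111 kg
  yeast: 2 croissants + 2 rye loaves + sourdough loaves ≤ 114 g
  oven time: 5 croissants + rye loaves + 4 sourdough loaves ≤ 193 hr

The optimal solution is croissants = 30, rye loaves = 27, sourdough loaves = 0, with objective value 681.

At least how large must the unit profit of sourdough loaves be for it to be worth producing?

Binding: butter and yeast. Non-binding: oven time (16 unused).
Slack constraints have shadow price 0 (complementary slackness).
Dual feasibility on the basic columns requires 1·y_butter + 2·y_yeast = 11, 3·y_butter + 2·y_yeast = 13.
→ y_butter = 1 and y_yeast = 5.
sourdough loaves enters the basis when its profit ≥ yᵀa₃ = 1·3 + 5·1 = 8.

8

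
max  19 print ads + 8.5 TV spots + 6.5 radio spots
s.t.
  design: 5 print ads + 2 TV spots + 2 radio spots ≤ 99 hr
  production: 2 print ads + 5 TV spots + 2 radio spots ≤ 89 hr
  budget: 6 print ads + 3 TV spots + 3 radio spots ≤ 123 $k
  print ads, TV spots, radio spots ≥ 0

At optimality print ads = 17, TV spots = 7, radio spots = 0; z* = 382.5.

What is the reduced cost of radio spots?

-2

At the optimum: design uses 99 of 99 (binding); production uses 69 of 89 (slack = 20); budget uses 123 of 123 (binding).
Since production is not tight, its dual is 0.
The binding rows give the dual system: 5·y_design + 6·y_budget = 19 and 2·y_design + 3·y_budget = 8.5.
Solving: y_design = 2, y_budget = 1.5.
Reduced cost of radio spots: c₃ − yᵀa₃ = 6.5 − (2·2 + 1.5·3) = 6.5 − 8.5 = -2.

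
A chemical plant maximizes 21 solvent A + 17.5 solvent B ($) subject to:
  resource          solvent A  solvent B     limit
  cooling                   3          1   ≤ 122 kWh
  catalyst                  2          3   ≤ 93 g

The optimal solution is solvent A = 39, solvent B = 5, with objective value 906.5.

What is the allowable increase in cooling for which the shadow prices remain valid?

17.5

Binding constraints: cooling, catalyst. The basis is B = [[3,1],[2,3]] with det 7.
Per unit increase in cooling, x* moves by d = (0.4286, -0.2857).
The basis stays optimal until solvent B reaches 0; allowable increase = 17.5 kWh.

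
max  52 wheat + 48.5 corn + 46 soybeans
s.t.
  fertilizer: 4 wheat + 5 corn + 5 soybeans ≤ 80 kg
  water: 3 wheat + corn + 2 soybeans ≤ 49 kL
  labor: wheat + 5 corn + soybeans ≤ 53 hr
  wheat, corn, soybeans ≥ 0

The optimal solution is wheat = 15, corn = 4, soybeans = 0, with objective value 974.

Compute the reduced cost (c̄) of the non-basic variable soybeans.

-8.5

Binding: fertilizer and water. Non-binding: labor (18 unused).
Slack constraints have shadow price 0 (complementary slackness).
Dual feasibility on the basic columns requires 4·y_fertilizer + 3·y_water = 52, 5·y_fertilizer + 1·y_water = 48.5.
Solving: y_fertilizer = 8.5, y_water = 6.
Reduced cost of soybeans: c₃ − yᵀa₃ = 46 − (8.5·5 + 6·2) = 46 − 54.5 = -8.5.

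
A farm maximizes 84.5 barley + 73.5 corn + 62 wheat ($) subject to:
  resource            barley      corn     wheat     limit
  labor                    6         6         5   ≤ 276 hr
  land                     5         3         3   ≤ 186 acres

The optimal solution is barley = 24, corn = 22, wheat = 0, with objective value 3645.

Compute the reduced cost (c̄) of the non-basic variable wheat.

-2

At the optimum: labor uses 276 of 276 (binding); land uses 186 of 186 (binding).
The binding rows give the dual system: 6·y_labor + 5·y_land = 84.5 and 6·y_labor + 3·y_land = 73.5.
This yields shadow prices y_labor = 9.5, y_land = 5.5.
Reduced cost of wheat: c₃ − yᵀa₃ = 62 − (9.5·5 + 5.5·3) = 62 − 64 = -2.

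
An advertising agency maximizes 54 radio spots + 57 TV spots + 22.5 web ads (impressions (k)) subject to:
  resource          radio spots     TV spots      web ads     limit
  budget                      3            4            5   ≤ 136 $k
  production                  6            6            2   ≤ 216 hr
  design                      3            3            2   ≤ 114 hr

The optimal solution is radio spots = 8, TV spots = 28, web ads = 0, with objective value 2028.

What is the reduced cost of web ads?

-7.5

Check each constraint at x*: budget 136/136 (tight); production 216/216 (tight); design 108/114 (slack 6).
By complementary slackness, y = 0 for the non-binding constraint.
The binding rows give the dual system: 3·y_budget + 6·y_production = 54 and 4·y_budget + 6·y_production = 57.
Solving: y_budget = 3, y_production = 7.5.
Reduced cost of web ads: c₃ − yᵀa₃ = 22.5 − (3·5 + 7.5·2) = 22.5 − 30 = -7.5.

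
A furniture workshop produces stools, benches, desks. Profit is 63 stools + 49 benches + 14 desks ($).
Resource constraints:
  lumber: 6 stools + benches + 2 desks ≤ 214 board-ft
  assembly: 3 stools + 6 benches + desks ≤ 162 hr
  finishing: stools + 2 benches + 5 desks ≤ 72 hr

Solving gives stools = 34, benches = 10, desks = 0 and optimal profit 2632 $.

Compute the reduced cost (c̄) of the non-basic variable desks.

At the optimum: lumber uses 214 of 214 (binding); assembly uses 162 of 162 (binding); finishing uses 54 of 72 (slack = 18).
Since finishing is not tight, its dual is 0.
The binding rows give the dual system: 6·y_lumber + 3·y_assembly = 63 and 1·y_lumber + 6·y_assembly = 49.
Solving: y_lumber = 7, y_assembly = 7.
Reduced cost of desks: c₃ − yᵀa₃ = 14 − (7·2 + 7·1) = 14 − 21 = -7.

-7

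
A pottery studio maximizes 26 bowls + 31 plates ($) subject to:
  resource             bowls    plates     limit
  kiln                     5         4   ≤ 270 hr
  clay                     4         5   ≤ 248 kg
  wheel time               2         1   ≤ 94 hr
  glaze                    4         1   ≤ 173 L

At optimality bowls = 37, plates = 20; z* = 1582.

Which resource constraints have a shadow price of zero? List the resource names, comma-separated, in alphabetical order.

glaze, kiln

kiln: 265/270 (slack 5)
clay: 248/248 (binding)
wheel time: 94/94 (binding)
glaze: 168/173 (slack 5)
By complementary slackness, a constraint with positive slack has shadow price 0 → glaze, kiln.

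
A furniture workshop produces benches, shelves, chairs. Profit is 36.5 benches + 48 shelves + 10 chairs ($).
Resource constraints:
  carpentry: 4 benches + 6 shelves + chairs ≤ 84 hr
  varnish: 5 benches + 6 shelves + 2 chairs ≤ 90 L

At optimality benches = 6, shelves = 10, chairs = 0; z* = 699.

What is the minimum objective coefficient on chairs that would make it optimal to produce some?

Check each constraint at x*: carpentry 84/84 (tight); varnish 90/90 (tight).
Dual feasibility on the basic columns requires 4·y_carpentry + 5·y_varnish = 36.5, 6·y_carpentry + 6·y_varnish = 48.
Solving: y_carpentry = 3.5, y_varnish = 4.5.
chairs enters the basis when its profit ≥ yᵀa₃ = 3.5·1 + 4.5·2 = 12.5.

12.5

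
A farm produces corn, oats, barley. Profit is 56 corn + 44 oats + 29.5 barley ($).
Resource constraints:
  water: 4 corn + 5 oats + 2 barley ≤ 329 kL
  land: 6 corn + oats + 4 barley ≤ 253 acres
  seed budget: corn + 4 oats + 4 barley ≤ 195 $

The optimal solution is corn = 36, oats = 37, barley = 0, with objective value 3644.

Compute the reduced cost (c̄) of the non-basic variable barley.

-2.5

Binding: water and land. Non-binding: seed budget (11 unused).
Slack constraints have shadow price 0 (complementary slackness).
The binding rows give the dual system: 4·y_water + 6·y_land = 56 and 5·y_water + 1·y_land = 44.
Solving: y_water = 8, y_land = 4.
Reduced cost of barley: c₃ − yᵀa₃ = 29.5 − (8·2 + 4·4) = 29.5 − 32 = -2.5.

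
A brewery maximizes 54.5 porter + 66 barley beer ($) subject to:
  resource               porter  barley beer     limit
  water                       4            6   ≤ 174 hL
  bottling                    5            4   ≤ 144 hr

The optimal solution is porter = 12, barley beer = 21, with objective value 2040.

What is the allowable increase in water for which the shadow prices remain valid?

Binding constraints: water, bottling. The basis is B = [[4,6],[5,4]] with det -14.
Per unit increase in water, x* moves by d = (-0.2857, 0.3571).
The basis stays optimal until porter reaches 0; allowable increase = 42 hL.

42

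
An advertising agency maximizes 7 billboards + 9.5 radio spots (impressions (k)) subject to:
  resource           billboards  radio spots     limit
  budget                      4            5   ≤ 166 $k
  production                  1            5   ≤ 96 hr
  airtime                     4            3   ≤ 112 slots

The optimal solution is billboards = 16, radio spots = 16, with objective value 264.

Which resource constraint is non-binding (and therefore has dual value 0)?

budget: 144/166 (slack 22)
production: 96/96 (binding)
airtime: 112/112 (binding)
By complementary slackness, a constraint with positive slack has shadow price 0 → budget.

budget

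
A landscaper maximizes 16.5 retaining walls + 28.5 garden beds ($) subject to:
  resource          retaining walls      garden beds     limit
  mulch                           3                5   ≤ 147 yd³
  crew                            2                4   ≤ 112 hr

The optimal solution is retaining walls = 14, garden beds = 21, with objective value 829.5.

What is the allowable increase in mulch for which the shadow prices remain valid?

21

Binding constraints: mulch, crew. The basis is B = [[3,5],[2,4]] with det 2.
Per unit increase in mulch, x* moves by d = (2, -1).
The basis stays optimal until garden beds reaches 0; allowable increase = 21 yd³.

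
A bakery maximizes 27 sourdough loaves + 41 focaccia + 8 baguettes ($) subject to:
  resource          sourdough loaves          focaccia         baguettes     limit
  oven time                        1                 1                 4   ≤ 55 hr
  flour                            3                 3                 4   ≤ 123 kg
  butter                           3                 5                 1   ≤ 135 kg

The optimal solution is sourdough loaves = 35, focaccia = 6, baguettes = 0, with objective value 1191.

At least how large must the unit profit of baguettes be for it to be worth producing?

Check each constraint at x*: oven time 41/55 (slack 14); flour 123/123 (tight); butter 135/135 (tight).
Slack constraints have shadow price 0 (complementary slackness).
The binding rows give the dual system: 3·y_flour + 3·y_butter = 27 and 3·y_flour + 5·y_butter = 41.
This yields shadow prices y_flour = 2, y_butter = 7.
baguettes enters the basis when its profit ≥ yᵀa₃ = 2·4 + 7·1 = 15.

15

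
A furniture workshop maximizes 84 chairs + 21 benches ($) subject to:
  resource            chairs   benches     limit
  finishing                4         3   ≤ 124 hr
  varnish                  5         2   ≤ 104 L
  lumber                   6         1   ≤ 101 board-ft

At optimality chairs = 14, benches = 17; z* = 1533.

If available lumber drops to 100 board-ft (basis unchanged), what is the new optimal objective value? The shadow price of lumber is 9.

1524

Δb = -1, so new z* = 1533 + (9)·(-1) = 1533 − 9 = 1524.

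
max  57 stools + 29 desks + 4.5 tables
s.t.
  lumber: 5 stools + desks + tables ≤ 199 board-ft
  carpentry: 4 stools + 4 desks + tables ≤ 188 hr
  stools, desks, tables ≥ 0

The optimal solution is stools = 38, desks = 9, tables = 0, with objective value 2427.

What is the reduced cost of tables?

-8

At the optimum: lumber uses 199 of 199 (binding); carpentry uses 188 of 188 (binding).
The binding rows give the dual system: 5·y_lumber + 4·y_carpentry = 57 and 1·y_lumber + 4·y_carpentry = 29.
This yields shadow prices y_lumber = 7, y_carpentry = 5.5.
Reduced cost of tables: c₃ − yᵀa₃ = 4.5 − (7·1 + 5.5·1) = 4.5 − 12.5 = -8.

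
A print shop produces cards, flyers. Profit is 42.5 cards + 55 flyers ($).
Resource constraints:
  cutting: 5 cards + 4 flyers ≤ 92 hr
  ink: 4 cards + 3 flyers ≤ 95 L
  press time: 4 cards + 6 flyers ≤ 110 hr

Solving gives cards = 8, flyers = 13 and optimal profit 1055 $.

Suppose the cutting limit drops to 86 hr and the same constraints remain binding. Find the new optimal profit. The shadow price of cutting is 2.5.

1040

Δb = -6, so new z* = 1055 + (2.5)·(-6) = 1055 − 15 = 1040.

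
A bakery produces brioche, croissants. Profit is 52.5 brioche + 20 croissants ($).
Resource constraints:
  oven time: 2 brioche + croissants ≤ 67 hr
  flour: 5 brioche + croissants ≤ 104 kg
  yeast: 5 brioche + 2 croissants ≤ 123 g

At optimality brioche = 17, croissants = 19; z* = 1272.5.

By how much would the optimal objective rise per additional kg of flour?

At the optimum: oven time uses 53 of 67 (slack = 14); flour uses 104 of 104 (binding); yeast uses 123 of 123 (binding).
Slack constraints have shadow price 0 (complementary slackness).
From A_Bᵀ y = c: 5·y_flour + 5·y_yeast = 52.5; 1·y_flour + 2·y_yeast = 20.
This yields shadow prices y_flour = 1, y_yeast = 9.5.
Shadow price of flour = 1.

1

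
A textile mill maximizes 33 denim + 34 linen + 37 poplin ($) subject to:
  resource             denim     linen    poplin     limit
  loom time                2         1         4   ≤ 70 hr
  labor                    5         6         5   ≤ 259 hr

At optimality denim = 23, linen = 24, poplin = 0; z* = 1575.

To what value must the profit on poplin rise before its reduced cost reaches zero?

41

Check each constraint at x*: loom time 70/70 (tight); labor 259/259 (tight).
From A_Bᵀ y = c: 2·y_loom time + 5·y_labor = 33; 1·y_loom time + 6·y_labor = 34.
→ y_loom time = 4 and y_labor = 5.
poplin enters the basis when its profit ≥ yᵀa₃ = 4·4 + 5·5 = 41.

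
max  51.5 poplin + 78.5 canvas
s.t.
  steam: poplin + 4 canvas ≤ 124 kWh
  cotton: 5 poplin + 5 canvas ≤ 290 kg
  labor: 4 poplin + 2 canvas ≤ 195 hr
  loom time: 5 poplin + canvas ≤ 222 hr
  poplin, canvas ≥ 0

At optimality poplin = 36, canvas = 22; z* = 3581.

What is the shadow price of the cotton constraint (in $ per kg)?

8.5

Check each constraint at x*: steam 124/124 (tight); cotton 290/290 (tight); labor 188/195 (slack 7); loom time 202/222 (slack 20).
By complementary slackness, y = 0 for the non-binding constraints.
The binding rows give the dual system: 1·y_steam + 5·y_cotton = 51.5 and 4·y_steam + 5·y_cotton = 78.5.
→ y_steam = 9 and y_cotton = 8.5.
Shadow price of cotton = 8.5.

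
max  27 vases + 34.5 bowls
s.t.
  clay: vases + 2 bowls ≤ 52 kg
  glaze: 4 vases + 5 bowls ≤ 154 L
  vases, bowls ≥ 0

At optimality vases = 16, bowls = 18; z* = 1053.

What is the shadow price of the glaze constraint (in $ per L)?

6.5

At the optimum: clay uses 52 of 52 (binding); glaze uses 154 of 154 (binding).
The binding rows give the dual system: 1·y_clay + 4·y_glaze = 27 and 2·y_clay + 5·y_glaze = 34.5.
→ y_clay = 1 and y_glaze = 6.5.
Shadow price of glaze = 6.5.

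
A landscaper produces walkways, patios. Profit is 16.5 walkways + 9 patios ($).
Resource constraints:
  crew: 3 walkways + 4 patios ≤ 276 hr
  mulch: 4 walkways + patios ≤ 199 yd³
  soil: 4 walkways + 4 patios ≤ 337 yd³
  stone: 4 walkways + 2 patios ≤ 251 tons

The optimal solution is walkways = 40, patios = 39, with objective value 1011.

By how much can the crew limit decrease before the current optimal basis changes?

Binding constraints: crew, mulch. The basis is B = [[3,4],[4,1]] with det -13.
Per unit decrease in crew, x* moves by d = (0.0769, -0.3077).
The basis stays optimal until patios reaches 0; allowable decrease = 126.75 hr.

126.75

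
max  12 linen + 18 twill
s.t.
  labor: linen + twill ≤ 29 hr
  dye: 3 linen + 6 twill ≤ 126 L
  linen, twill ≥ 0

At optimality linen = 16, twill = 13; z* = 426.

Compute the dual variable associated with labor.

Both labor and dye are binding at x*.
From A_Bᵀ y = c: 1·y_labor + 3·y_dye = 12; 1·y_labor + 6·y_dye = 18.
→ y_labor = 6 and y_dye = 2.
Shadow price of labor = 6.

6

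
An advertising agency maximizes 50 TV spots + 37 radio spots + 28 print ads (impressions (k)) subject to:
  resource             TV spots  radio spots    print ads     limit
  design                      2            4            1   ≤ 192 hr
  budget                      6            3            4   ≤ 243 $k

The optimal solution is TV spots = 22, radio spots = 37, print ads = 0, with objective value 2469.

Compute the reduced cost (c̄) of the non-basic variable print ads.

Check each constraint at x*: design 192/192 (tight); budget 243/243 (tight).
Dual feasibility on the basic columns requires 2·y_design + 6·y_budget = 50, 4·y_design + 3·y_budget = 37.
Solving: y_design = 4, y_budget = 7.
Reduced cost of print ads: c₃ − yᵀa₃ = 28 − (4·1 + 7·4) = 28 − 32 = -4.

-4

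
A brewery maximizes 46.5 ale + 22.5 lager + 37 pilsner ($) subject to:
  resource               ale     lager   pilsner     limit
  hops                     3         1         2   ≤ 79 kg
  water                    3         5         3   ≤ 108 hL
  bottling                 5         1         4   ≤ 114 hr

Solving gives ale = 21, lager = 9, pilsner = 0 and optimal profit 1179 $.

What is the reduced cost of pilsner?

Binding: water and bottling. Non-binding: hops (7 unused).
Slack constraints have shadow price 0 (complementary slackness).
From A_Bᵀ y = c: 3·y_water + 5·y_bottling = 46.5; 5·y_water + 1·y_bottling = 22.5.
→ y_water = 3 and y_bottling = 7.5.
Reduced cost of pilsner: c₃ − yᵀa₃ = 37 − (3·3 + 7.5·4) = 37 − 39 = -2.

-2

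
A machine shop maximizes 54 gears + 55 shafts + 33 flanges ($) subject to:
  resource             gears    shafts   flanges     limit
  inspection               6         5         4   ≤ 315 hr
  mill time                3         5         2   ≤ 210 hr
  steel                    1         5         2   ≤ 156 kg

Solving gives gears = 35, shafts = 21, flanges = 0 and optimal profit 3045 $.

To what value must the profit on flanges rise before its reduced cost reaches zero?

Binding: inspection and mill time. Non-binding: steel (16 unused).
By complementary slackness, y = 0 for the non-binding constraint.
The binding rows give the dual system: 6·y_inspection + 3·y_mill time = 54 and 5·y_inspection + 5·y_mill time = 55.
This yields shadow prices y_inspection = 7, y_mill time = 4.
flanges enters the basis when its profit ≥ yᵀa₃ = 7·4 + 4·2 = 36.

36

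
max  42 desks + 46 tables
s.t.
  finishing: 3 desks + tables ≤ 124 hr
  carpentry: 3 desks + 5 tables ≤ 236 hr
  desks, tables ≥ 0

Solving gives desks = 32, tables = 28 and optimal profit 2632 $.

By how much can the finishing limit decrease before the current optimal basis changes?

Binding constraints: finishing, carpentry. The basis is B = [[3,1],[3,5]] with det 12.
Per unit decrease in finishing, x* moves by d = (-0.4167, 0.25).
The basis stays optimal until desks reaches 0; allowable decrease = 76.8 hr.

76.8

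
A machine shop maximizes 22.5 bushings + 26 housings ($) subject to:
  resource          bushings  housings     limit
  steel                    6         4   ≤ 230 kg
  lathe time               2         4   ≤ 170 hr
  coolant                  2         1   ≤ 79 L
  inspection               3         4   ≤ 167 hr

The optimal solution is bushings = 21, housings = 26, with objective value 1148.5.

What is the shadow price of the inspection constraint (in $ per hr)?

Binding: steel and inspection. Non-binding: lathe time (24 unused), coolant (11 unused).
Since lathe time, coolant are not tight, their duals are 0.
From A_Bᵀ y = c: 6·y_steel + 3·y_inspection = 22.5; 4·y_steel + 4·y_inspection = 26.
→ y_steel = 1 and y_inspection = 5.5.
Shadow price of inspection = 5.5.

5.5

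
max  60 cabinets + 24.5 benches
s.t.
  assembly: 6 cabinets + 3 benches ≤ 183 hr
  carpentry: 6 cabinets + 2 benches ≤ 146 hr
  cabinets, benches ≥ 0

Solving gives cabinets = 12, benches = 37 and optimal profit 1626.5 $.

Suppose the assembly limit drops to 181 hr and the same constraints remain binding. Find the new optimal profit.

1617.5

Both assembly and carpentry are binding at x*.
Dual feasibility on the basic columns requires 6·y_assembly + 6·y_carpentry = 60, 3·y_assembly + 2·y_carpentry = 24.5.
→ y_assembly = 4.5 and y_carpentry = 5.5.
Δz = y_assembly·Δb = 4.5 × (-2) = -9, so new z* = 1626.5 − 9 = 1617.5.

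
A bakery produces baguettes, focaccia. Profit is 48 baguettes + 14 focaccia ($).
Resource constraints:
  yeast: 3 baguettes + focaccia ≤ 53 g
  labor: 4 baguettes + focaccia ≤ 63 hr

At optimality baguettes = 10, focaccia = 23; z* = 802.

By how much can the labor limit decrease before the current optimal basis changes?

10

Binding constraints: yeast, labor. The basis is B = [[3,1],[4,1]] with det -1.
Per unit decrease in labor, x* moves by d = (-1, 3).
The basis stays optimal until baguettes reaches 0; allowable decrease = 10 hr.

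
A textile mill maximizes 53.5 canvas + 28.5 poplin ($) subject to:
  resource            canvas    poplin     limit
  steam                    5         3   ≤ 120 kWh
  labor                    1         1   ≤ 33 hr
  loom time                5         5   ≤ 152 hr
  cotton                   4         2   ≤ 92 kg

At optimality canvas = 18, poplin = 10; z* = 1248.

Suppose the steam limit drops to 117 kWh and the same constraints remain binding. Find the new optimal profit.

At the optimum: steam uses 120 of 120 (binding); labor uses 28 of 33 (slack = 5); loom time uses 140 of 152 (slack = 12); cotton uses 92 of 92 (binding).
Since labor, loom time are not tight, their duals are 0.
The binding rows give the dual system: 5·y_steam + 4·y_cotton = 53.5 and 3·y_steam + 2·y_cotton = 28.5.
→ y_steam = 3.5 and y_cotton = 9.
Δz = y_steam·Δb = 3.5 × (-3) = -10.5, so new z* = 1248 − 10.5 = 1237.5.

1237.5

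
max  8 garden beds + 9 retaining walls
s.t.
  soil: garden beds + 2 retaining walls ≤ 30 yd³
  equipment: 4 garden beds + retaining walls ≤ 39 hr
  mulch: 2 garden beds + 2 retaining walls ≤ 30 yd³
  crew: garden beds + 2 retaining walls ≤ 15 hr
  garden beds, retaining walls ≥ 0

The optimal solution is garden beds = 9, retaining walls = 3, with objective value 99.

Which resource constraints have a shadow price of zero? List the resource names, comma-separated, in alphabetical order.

soil: 15/30 (slack 15)
equipment: 39/39 (binding)
mulch: 24/30 (slack 6)
crew: 15/15 (binding)
By complementary slackness, a constraint with positive slack has shadow price 0 → mulch, soil.

mulch, soil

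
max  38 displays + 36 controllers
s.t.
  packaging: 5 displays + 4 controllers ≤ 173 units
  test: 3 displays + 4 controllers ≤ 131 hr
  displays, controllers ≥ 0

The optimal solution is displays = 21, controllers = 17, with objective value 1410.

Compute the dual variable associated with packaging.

At the optimum: packaging uses 173 of 173 (binding); test uses 131 of 131 (binding).
Dual feasibility on the basic columns requires 5·y_packaging + 3·y_test = 38, 4·y_packaging + 4·y_test = 36.
This yields shadow prices y_packaging = 5.5, y_test = 3.5.
Shadow price of packaging = 5.5.

5.5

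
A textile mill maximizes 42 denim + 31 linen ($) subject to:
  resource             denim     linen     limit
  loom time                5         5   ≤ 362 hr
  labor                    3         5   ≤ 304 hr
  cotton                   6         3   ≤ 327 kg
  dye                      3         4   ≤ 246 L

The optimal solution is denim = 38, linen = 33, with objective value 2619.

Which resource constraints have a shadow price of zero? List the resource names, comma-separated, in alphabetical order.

loom time: 355/362 (slack 7)
labor: 279/304 (slack 25)
cotton: 327/327 (binding)
dye: 246/246 (binding)
By complementary slackness, a constraint with positive slack has shadow price 0 → labor, loom time.

labor, loom time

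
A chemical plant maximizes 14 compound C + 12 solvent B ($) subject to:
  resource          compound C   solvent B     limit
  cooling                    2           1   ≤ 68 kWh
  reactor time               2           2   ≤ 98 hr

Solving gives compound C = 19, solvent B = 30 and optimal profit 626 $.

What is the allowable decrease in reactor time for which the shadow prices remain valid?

30

Binding constraints: cooling, reactor time. The basis is B = [[2,1],[2,2]] with det 2.
Per unit decrease in reactor time, x* moves by d = (0.5, -1).
The basis stays optimal until solvent B reaches 0; allowable decrease = 30 hr.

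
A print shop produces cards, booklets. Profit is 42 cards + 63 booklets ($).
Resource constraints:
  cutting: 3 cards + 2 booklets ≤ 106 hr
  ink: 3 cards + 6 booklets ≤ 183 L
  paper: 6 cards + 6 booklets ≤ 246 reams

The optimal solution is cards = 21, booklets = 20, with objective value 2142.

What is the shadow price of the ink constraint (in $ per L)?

7

Check each constraint at x*: cutting 103/106 (slack 3); ink 183/183 (tight); paper 246/246 (tight).
Since cutting is not tight, its dual is 0.
The binding rows give the dual system: 3·y_ink + 6·y_paper = 42 and 6·y_ink + 6·y_paper = 63.
This yields shadow prices y_ink = 7, y_paper = 3.5.
Shadow price of ink = 7.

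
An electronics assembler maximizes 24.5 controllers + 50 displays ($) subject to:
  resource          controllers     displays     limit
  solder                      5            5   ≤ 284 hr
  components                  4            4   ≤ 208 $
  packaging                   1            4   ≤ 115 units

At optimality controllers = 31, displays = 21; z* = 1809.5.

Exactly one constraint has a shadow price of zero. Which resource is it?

solder: 260/284 (slack 24)
components: 208/208 (binding)
packaging: 115/115 (binding)
By complementary slackness, a constraint with positive slack has shadow price 0 → solder.

solder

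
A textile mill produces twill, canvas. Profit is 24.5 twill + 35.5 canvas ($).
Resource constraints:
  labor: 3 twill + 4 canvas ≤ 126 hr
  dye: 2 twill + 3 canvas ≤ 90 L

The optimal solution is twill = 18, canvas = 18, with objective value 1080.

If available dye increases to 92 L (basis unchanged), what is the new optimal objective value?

Check each constraint at x*: labor 126/126 (tight); dye 90/90 (tight).
From A_Bᵀ y = c: 3·y_labor + 2·y_dye = 24.5; 4·y_labor + 3·y_dye = 35.5.
→ y_labor = 2.5 and y_dye = 8.5.
Δz = y_dye·Δb = 8.5 × (2) = 17, so new z* = 1080 + 17 = 1097.

1097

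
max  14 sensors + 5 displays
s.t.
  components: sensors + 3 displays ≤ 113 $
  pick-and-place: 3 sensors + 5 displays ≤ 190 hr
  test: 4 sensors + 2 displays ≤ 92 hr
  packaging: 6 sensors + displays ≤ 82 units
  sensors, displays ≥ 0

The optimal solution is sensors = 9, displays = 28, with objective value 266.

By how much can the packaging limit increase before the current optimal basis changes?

56

Binding constraints: test, packaging. The basis is B = [[4,2],[6,1]] with det -8.
Per unit increase in packaging, x* moves by d = (0.25, -0.5).
The basis stays optimal until displays reaches 0; allowable increase = 56 units.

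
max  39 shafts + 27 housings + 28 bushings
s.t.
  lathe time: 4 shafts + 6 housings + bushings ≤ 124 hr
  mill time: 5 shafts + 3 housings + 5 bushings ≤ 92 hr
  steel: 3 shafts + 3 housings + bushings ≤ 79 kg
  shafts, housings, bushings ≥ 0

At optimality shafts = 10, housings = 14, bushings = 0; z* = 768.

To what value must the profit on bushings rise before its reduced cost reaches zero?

36

Binding: lathe time and mill time. Non-binding: steel (7 unused).
Since steel is not tight, its dual is 0.
From A_Bᵀ y = c: 4·y_lathe time + 5·y_mill time = 39; 6·y_lathe time + 3·y_mill time = 27.
→ y_lathe time = 1 and y_mill time = 7.
bushings enters the basis when its profit ≥ yᵀa₃ = 1·1 + 7·5 = 36.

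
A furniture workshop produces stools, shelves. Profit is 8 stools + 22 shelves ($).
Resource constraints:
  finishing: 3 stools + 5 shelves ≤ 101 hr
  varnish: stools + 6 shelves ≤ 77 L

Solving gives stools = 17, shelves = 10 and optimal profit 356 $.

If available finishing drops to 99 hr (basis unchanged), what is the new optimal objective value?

At the optimum: finishing uses 101 of 101 (binding); varnish uses 77 of 77 (binding).
From A_Bᵀ y = c: 3·y_finishing + 1·y_varnish = 8; 5·y_finishing + 6·y_varnish = 22.
This yields shadow prices y_finishing = 2, y_varnish = 2.
Δz = y_finishing·Δb = 2 × (-2) = -4, so new z* = 356 − 4 = 352.

352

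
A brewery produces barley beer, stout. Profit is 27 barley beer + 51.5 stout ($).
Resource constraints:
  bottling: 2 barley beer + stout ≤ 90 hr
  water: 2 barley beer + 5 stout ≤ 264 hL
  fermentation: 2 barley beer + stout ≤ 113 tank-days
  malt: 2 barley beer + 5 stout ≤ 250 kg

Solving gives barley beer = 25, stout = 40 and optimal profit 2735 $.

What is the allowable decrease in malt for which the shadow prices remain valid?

Binding constraints: bottling, malt. The basis is B = [[2,1],[2,5]] with det 8.
Per unit decrease in malt, x* moves by d = (0.125, -0.25).
The basis stays optimal until stout reaches 0; allowable decrease = 160 kg.

160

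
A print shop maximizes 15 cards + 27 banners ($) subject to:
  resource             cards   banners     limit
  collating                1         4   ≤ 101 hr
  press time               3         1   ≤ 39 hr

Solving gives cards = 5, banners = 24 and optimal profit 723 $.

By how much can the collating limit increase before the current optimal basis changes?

55

Binding constraints: collating, press time. The basis is B = [[1,4],[3,1]] with det -11.
Per unit increase in collating, x* moves by d = (-0.0909, 0.2727).
The basis stays optimal until cards reaches 0; allowable increase = 55 hr.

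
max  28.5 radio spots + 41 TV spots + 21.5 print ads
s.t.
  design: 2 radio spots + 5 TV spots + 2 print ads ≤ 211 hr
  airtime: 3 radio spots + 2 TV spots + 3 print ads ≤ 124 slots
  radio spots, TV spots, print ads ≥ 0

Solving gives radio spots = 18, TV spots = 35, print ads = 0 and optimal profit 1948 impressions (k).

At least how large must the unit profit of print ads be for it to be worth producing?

Check each constraint at x*: design 211/211 (tight); airtime 124/124 (tight).
The binding rows give the dual system: 2·y_design + 3·y_airtime = 28.5 and 5·y_design + 2·y_airtime = 41.
→ y_design = 6 and y_airtime = 5.5.
print ads enters the basis when its profit ≥ yᵀa₃ = 6·2 + 5.5·3 = 28.5.

28.5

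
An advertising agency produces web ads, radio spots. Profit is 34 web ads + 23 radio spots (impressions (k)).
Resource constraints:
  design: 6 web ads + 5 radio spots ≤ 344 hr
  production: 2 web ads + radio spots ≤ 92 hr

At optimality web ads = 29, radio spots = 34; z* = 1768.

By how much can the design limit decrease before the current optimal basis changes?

68

Binding constraints: design, production. The basis is B = [[6,5],[2,1]] with det -4.
Per unit decrease in design, x* moves by d = (0.25, -0.5).
The basis stays optimal until radio spots reaches 0; allowable decrease = 68 hr.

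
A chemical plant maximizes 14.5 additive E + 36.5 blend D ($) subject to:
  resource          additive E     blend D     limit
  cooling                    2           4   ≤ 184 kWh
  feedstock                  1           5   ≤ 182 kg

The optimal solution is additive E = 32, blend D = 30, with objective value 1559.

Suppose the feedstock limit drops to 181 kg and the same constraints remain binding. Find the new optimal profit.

1556.5

Check each constraint at x*: cooling 184/184 (tight); feedstock 182/182 (tight).
From A_Bᵀ y = c: 2·y_cooling + 1·y_feedstock = 14.5; 4·y_cooling + 5·y_feedstock = 36.5.
→ y_cooling = 6 and y_feedstock = 2.5.
Δz = y_feedstock·Δb = 2.5 × (-1) = -2.5, so new z* = 1559 − 2.5 = 1556.5.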